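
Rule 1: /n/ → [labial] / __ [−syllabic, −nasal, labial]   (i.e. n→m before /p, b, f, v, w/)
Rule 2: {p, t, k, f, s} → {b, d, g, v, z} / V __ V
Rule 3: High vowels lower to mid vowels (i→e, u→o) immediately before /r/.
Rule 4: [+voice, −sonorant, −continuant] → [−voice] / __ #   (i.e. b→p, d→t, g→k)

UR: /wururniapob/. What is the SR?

wororniabop

Rule 1 (nasal place assimilation): no segment meets the environment; /wururniapob/ is unchanged.
Rule 2 (intervocalic voicing): /p/ is a voiceless obstruent between vowels /a/ and /o/, so it voices to [b]. /wururniapob/ → wururniabob.
Rule 3 (pre-rhotic lowering): /u/ is a high vowel immediately before /r/, so it lowers to [o]. /u/ is a high vowel immediately before /r/, so it lowers to [o]. /wururniabob/ → wororniabob.
Rule 4 (final devoicing): /b/ is a voiced stop in word-final position, so it devoices to [p]. /wororniabob/ → wororniabop.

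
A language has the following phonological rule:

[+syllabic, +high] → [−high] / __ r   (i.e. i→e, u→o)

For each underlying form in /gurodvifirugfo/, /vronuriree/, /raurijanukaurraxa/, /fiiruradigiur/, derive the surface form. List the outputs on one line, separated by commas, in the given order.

gorodviferugfo, vronoreree, raorijanukaorraxa, fieroradigior

/gurodvifirugfo/: /u/ is a high vowel immediately before /r/, so it lowers to [o]. /i/ is a high vowel immediately before /r/, so it lowers to [e]. → [gorodviferugfo].
/vronuriree/: /u/ is a high vowel immediately before /r/, so it lowers to [o]. /i/ is a high vowel immediately before /r/, so it lowers to [e]. → [vronoreree].
/raurijanukaurraxa/: /u/ is a high vowel immediately before /r/, so it lowers to [o]. /u/ is a high vowel immediately before /r/, so it lowers to [o]. → [raorijanukaorraxa].
/fiiruradigiur/: /i/ is a high vowel immediately before /r/, so it lowers to [e]. /u/ is a high vowel immediately before /r/, so it lowers to [o]. /u/ is a high vowel immediately before /r/, so it lowers to [o]. → [fieroradigior].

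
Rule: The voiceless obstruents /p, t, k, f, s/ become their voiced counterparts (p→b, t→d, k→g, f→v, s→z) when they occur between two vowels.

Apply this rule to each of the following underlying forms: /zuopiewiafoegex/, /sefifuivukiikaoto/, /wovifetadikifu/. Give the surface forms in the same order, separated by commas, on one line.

zuobiewiavoegex, sevivuivugiigaodo, wovivedadigivu

/zuopiewiafoegex/: /p/ is a voiceless obstruent between vowels /o/ and /i/, so it voices to [b]. /f/ is a voiceless obstruent between vowels /a/ and /o/, so it voices to [v]. → [zuobiewiavoegex].
/sefifuivukiikaoto/: /f/ is a voiceless obstruent between vowels /e/ and /i/, so it voices to [v]. /f/ is a voiceless obstruent between vowels /i/ and /u/, so it voices to [v]. /k/ is a voiceless obstruent between vowels /u/ and /i/, so it voices to [g]. /k/ is a voiceless obstruent between vowels /i/ and /a/, so it voices to [g]. /t/ is a voiceless obstruent between vowels /o/ and /o/, so it voices to [d]. → [sevivuivugiigaodo].
/wovifetadikifu/: /f/ is a voiceless obstruent between vowels /i/ and /e/, so it voices to [v]. /t/ is a voiceless obstruent between vowels /e/ and /a/, so it voices to [d]. /k/ is a voiceless obstruent between vowels /i/ and /i/, so it voices to [g]. /f/ is a voiceless obstruent between vowels /i/ and /u/, so it voices to [v]. → [wovivedadigivu].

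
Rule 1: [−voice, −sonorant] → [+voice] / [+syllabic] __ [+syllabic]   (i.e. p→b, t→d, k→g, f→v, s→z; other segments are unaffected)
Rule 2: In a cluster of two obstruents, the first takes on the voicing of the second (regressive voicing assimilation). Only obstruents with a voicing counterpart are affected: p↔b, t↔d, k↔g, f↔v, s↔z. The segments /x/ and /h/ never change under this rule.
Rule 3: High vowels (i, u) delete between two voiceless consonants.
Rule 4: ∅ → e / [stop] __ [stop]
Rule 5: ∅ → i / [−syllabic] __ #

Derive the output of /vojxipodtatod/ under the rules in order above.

vojxibotetadodi

Rule 1 (intervocalic voicing): /p/ is a voiceless obstruent between vowels /i/ and /o/, so it voices to [b]. /t/ is a voiceless obstruent between vowels /a/ and /o/, so it voices to [d]. /vojxipodtatod/ → vojxibodtadod.
Rule 2 (regressive voicing assimilation): /d/ precedes the voiceless obstruent /t/, so it devoices to [t] by assimilation. /vojxibodtadod/ → vojxibottadod.
Rule 3 (high vowel syncope): no segment meets the environment; /vojxibottadod/ is unchanged.
Rule 4 (stop-cluster e-epenthesis): /t/ and /t/ form a stop–stop cluster, so [e] is inserted between them. /vojxibottadod/ → vojxibotetadod.
Rule 5 (final i-epenthesis): the form ends in the consonant /d/, so [i] is inserted word-finally. /vojxibotetadod/ → vojxibotetadodi.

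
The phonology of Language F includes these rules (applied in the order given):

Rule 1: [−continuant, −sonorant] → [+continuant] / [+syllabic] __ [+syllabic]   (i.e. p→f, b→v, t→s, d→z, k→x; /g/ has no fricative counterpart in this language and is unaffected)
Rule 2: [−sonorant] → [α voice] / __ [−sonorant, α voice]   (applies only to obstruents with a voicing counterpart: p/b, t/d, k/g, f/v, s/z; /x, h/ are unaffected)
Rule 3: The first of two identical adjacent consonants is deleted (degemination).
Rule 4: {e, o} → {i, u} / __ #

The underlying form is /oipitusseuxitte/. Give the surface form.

Rule 1 (intervocalic spirantization): /p/ is a stop between vowels /i/ and /i/, so it spirantizes to the fricative [f]. /t/ is a stop between vowels /i/ and /u/, so it spirantizes to the fricative [s]. /oipitusseuxitte/ → oifisusseuxitte.
Rule 2 (regressive voicing assimilation): no segment meets the environment; /oifisusseuxitte/ is unchanged.
Rule 3 (degemination): /ss/ is a geminate; the first /s/ deletes. /tt/ is a geminate; the first /t/ deletes. /oifisusseuxitte/ → oifisuseuxite.
Rule 4 (final vowel raising): /e/ is a mid vowel in word-final position, so it raises to [i]. /oifisuseuxite/ → oifisuseuxiti.

oifisuseuxiti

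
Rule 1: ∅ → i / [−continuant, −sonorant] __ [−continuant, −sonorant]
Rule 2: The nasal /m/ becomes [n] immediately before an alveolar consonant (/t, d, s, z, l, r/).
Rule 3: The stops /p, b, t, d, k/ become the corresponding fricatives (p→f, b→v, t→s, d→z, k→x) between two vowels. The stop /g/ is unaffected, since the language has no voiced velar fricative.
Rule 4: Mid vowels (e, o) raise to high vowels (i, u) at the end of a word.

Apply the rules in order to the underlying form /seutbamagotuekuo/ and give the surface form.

Rule 1 (stop-cluster i-epenthesis): /t/ and /b/ form a stop–stop cluster, so [i] is inserted between them. /seutbamagotuekuo/ → seutibamagotuekuo.
Rule 2 (nasal place assimilation): no segment meets the environment; /seutibamagotuekuo/ is unchanged.
Rule 3 (intervocalic spirantization): /t/ is a stop between vowels /u/ and /i/, so it spirantizes to the fricative [s]. /b/ is a stop between vowels /i/ and /a/, so it spirantizes to the fricative [v]. /t/ is a stop between vowels /o/ and /u/, so it spirantizes to the fricative [s]. /k/ is a stop between vowels /e/ and /u/, so it spirantizes to the fricative [x]. /seutibamagotuekuo/ → seusivamagosuexuo.
Rule 4 (final vowel raising): /o/ is a mid vowel in word-final position, so it raises to [u]. /seusivamagosuexuo/ → seusivamagosuexuu.

seusivamagosuexuu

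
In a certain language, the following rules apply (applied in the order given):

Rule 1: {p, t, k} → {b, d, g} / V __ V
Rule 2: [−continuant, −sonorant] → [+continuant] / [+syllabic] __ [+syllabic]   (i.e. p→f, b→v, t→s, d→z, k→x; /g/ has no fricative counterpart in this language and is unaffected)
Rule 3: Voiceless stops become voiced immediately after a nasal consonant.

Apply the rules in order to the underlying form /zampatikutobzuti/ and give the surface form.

Rule 1 (intervocalic voicing): /t/ is a voiceless stop between vowels /a/ and /i/, so it voices to [d]. /k/ is a voiceless stop between vowels /i/ and /u/, so it voices to [g]. /t/ is a voiceless stop between vowels /u/ and /o/, so it voices to [d]. /t/ is a voiceless stop between vowels /u/ and /i/, so it voices to [d]. /zampatikutobzuti/ → zampadigudobzudi.
Rule 2 (intervocalic spirantization): /d/ is a stop between vowels /a/ and /i/, so it spirantizes to the fricative [z]. /d/ is a stop between vowels /u/ and /o/, so it spirantizes to the fricative [z]. /d/ is a stop between vowels /u/ and /i/, so it spirantizes to the fricative [z]. /zampadigudobzudi/ → zampaziguzobzuzi.
Rule 3 (post-nasal voicing): /p/ is a voiceless stop immediately after the nasal /m/, so it voices to [b]. /zampaziguzobzuzi/ → zambaziguzobzuzi.

zambaziguzobzuzi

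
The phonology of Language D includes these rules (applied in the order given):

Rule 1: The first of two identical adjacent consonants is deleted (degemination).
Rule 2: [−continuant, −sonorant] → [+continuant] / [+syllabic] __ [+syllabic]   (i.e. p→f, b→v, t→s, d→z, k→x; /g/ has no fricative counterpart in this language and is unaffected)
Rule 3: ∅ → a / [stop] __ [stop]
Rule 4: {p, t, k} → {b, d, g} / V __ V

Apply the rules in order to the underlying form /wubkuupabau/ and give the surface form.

Rule 1 (degemination): no segment meets the environment; /wubkuupabau/ is unchanged.
Rule 2 (intervocalic spirantization): /p/ is a stop between vowels /u/ and /a/, so it spirantizes to the fricative [f]. /b/ is a stop between vowels /a/ and /a/, so it spirantizes to the fricative [v]. /wubkuupabau/ → wubkuufavau.
Rule 3 (stop-cluster a-epenthesis): /b/ and /k/ form a stop–stop cluster, so [a] is inserted between them. /wubkuufavau/ → wubakuufavau.
Rule 4 (intervocalic voicing): /k/ is a voiceless stop between vowels /a/ and /u/, so it voices to [g]. /wubakuufavau/ → wubaguufavau.

wubaguufavau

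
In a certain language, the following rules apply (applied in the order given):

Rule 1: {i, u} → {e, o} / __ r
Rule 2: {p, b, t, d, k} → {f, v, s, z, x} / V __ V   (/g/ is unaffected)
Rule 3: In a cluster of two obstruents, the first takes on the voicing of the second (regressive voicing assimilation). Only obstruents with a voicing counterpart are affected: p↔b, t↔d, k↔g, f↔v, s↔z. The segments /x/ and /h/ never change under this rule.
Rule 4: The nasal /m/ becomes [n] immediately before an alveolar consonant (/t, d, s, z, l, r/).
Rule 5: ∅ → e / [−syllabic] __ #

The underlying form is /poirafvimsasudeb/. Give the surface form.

poeravvinsasuzebe

Rule 1 (pre-rhotic lowering): /i/ is a high vowel immediately before /r/, so it lowers to [e]. /poirafvimsasudeb/ → poerafvimsasudeb.
Rule 2 (intervocalic spirantization): /d/ is a stop between vowels /u/ and /e/, so it spirantizes to the fricative [z]. /poerafvimsasudeb/ → poerafvimsasuzeb.
Rule 3 (regressive voicing assimilation): /f/ precedes the voiced obstruent /v/, so it voices to [v] by assimilation. /poerafvimsasuzeb/ → poeravvimsasuzeb.
Rule 4 (nasal place assimilation): /m/ precedes the alveolar consonant /s/, so it assimilates in place to [n]. /poeravvimsasuzeb/ → poeravvinsasuzeb.
Rule 5 (final e-epenthesis): the form ends in the consonant /b/, so [e] is inserted word-finally. /poeravvinsasuzeb/ → poeravvinsasuzebe.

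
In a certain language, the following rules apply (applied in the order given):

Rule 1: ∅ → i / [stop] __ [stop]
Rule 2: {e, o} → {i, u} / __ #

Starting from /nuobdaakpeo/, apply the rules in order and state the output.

Rule 1 (stop-cluster i-epenthesis): /b/ and /d/ form a stop–stop cluster, so [i] is inserted between them. /k/ and /p/ form a stop–stop cluster, so [i] is inserted between them. /nuobdaakpeo/ → nuobidaakipeo.
Rule 2 (final vowel raising): /o/ is a mid vowel in word-final position, so it raises to [u]. /nuobidaakipeo/ → nuobidaakipeu.

nuobidaakipeu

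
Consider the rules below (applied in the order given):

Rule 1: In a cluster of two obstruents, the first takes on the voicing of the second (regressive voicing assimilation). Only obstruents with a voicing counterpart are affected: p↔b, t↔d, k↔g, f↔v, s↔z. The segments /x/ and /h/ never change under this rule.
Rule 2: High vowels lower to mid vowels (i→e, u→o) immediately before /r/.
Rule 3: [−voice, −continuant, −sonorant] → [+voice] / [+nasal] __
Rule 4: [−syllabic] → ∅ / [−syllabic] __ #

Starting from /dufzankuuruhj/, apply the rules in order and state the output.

Rule 1 (regressive voicing assimilation): /f/ precedes the voiced obstruent /z/, so it voices to [v] by assimilation. /dufzankuuruhj/ → duvzankuuruhj.
Rule 2 (pre-rhotic lowering): /u/ is a high vowel immediately before /r/, so it lowers to [o]. /duvzankuuruhj/ → duvzankuoruhj.
Rule 3 (post-nasal voicing): /k/ is a voiceless stop immediately after the nasal /n/, so it voices to [g]. /duvzankuoruhj/ → duvzanguoruhj.
Rule 4 (final cluster simplification): /j/ is the second consonant of a word-final cluster /hj/, so it deletes. /duvzanguoruhj/ → duvzanguoruh.

duvzanguoruh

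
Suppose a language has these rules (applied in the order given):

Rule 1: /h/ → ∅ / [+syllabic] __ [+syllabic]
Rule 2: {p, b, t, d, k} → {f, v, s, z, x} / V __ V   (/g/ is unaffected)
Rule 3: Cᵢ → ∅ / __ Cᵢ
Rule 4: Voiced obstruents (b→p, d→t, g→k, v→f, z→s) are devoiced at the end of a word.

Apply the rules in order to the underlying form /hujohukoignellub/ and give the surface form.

hujouxoignelup

Rule 1 (intervocalic h-deletion): /h/ occurs between vowels /o/ and /u/, so it deletes. /hujohukoignellub/ → hujoukoignellub.
Rule 2 (intervocalic spirantization): /k/ is a stop between vowels /u/ and /o/, so it spirantizes to the fricative [x]. /hujoukoignellub/ → hujouxoignellub.
Rule 3 (degemination): /ll/ is a geminate; the first /l/ deletes. /hujouxoignellub/ → hujouxoignelub.
Rule 4 (final devoicing): /b/ is a voiced obstruent in word-final position, so it devoices to [p]. /hujouxoignelub/ → hujouxoignelup.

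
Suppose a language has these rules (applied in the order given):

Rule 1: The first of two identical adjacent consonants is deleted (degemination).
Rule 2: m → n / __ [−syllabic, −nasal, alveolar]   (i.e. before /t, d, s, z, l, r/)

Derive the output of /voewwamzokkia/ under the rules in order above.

voewanzokia

Rule 1 (degemination): /ww/ is a geminate; the first /w/ deletes. /kk/ is a geminate; the first /k/ deletes. /voewwamzokkia/ → voewamzokia.
Rule 2 (nasal place assimilation): /m/ precedes the alveolar consonant /z/, so it assimilates in place to [n]. /voewamzokia/ → voewanzokia.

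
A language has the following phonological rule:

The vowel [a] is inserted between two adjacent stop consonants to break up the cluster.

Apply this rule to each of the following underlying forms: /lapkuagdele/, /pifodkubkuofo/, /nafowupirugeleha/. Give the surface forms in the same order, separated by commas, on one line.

/lapkuagdele/: /p/ and /k/ form a stop–stop cluster, so [a] is inserted between them. /g/ and /d/ form a stop–stop cluster, so [a] is inserted between them. → [lapakuagadele].
/pifodkubkuofo/: /d/ and /k/ form a stop–stop cluster, so [a] is inserted between them. /b/ and /k/ form a stop–stop cluster, so [a] is inserted between them. → [pifodakubakuofo].
/nafowupirugeleha/: the rule's environment is not met; surfaces unchanged as [nafowupirugeleha].

lapakuagadele, pifodakubakuofo, nafowupirugeleha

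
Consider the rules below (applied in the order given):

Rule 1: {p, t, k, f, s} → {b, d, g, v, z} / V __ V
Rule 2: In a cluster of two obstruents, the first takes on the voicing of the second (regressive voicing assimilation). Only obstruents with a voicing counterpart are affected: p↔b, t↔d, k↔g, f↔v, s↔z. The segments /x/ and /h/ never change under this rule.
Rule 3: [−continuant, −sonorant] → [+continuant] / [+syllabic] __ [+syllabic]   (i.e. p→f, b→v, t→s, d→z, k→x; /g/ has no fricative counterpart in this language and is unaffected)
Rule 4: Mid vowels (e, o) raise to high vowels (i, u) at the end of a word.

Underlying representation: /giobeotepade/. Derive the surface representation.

Rule 1 (intervocalic voicing): /t/ is a voiceless obstruent between vowels /o/ and /e/, so it voices to [d]. /p/ is a voiceless obstruent between vowels /e/ and /a/, so it voices to [b]. /giobeotepade/ → giobeodebade.
Rule 2 (regressive voicing assimilation): no segment meets the environment; /giobeodebade/ is unchanged.
Rule 3 (intervocalic spirantization): /b/ is a stop between vowels /o/ and /e/, so it spirantizes to the fricative [v]. /d/ is a stop between vowels /o/ and /e/, so it spirantizes to the fricative [z]. /b/ is a stop between vowels /e/ and /a/, so it spirantizes to the fricative [v]. /d/ is a stop between vowels /a/ and /e/, so it spirantizes to the fricative [z]. /giobeodebade/ → gioveozevaze.
Rule 4 (final vowel raising): /e/ is a mid vowel in word-final position, so it raises to [i]. /gioveozevaze/ → gioveozevazi.

gioveozevazi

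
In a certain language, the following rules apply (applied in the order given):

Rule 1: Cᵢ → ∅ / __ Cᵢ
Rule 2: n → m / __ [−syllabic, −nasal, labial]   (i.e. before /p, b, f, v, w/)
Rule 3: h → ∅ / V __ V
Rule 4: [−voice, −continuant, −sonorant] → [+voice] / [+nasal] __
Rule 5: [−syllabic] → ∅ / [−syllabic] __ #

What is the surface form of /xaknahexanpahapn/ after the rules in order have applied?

xaknaexambaap

Rule 1 (degemination): no segment meets the environment; /xaknahexanpahapn/ is unchanged.
Rule 2 (nasal place assimilation): /n/ precedes the labial consonant /p/, so it assimilates in place to [m]. /xaknahexanpahapn/ → xaknahexampahapn.
Rule 3 (intervocalic h-deletion): /h/ occurs between vowels /a/ and /e/, so it deletes. /h/ occurs between vowels /a/ and /a/, so it deletes. /xaknahexampahapn/ → xaknaexampaapn.
Rule 4 (post-nasal voicing): /p/ is a voiceless stop immediately after the nasal /m/, so it voices to [b]. /xaknaexampaapn/ → xaknaexambaapn.
Rule 5 (final cluster simplification): /n/ is the second consonant of a word-final cluster /pn/, so it deletes. /xaknaexambaapn/ → xaknaexambaap.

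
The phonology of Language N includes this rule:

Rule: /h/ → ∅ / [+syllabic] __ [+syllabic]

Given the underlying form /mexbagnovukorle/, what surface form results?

No segment of /mexbagnovukorle/ meets the structural description of the rule, so the form surfaces unchanged.

mexbagnovukorle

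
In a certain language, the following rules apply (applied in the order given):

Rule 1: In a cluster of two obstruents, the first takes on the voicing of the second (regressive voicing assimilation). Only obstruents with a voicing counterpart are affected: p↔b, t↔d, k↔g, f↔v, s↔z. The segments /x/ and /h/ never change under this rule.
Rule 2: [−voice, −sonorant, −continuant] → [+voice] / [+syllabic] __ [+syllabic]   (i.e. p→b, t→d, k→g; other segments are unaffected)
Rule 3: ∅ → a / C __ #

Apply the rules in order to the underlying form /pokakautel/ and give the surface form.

pogagaudela

Rule 1 (regressive voicing assimilation): no segment meets the environment; /pokakautel/ is unchanged.
Rule 2 (intervocalic voicing): /k/ is a voiceless stop between vowels /o/ and /a/, so it voices to [g]. /k/ is a voiceless stop between vowels /a/ and /a/, so it voices to [g]. /t/ is a voiceless stop between vowels /u/ and /e/, so it voices to [d]. /pokakautel/ → pogagaudel.
Rule 3 (final a-epenthesis): the form ends in the consonant /l/, so [a] is inserted word-finally. /pogagaudel/ → pogagaudela.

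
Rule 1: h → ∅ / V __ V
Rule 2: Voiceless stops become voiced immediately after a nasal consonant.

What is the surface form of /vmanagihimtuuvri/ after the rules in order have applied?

vmanagiimduuvri

Rule 1 (intervocalic h-deletion): /h/ occurs between vowels /i/ and /i/, so it deletes. /vmanagihimtuuvri/ → vmanagiimtuuvri.
Rule 2 (post-nasal voicing): /t/ is a voiceless stop immediately after the nasal /m/, so it voices to [d]. /vmanagiimtuuvri/ → vmanagiimduuvri.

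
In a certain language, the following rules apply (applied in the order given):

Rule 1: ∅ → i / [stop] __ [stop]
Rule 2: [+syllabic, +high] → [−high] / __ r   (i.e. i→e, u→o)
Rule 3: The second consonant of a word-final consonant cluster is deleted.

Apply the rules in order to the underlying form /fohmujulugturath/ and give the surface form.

Rule 1 (stop-cluster i-epenthesis): /g/ and /t/ form a stop–stop cluster, so [i] is inserted between them. /fohmujulugturath/ → fohmujulugiturath.
Rule 2 (pre-rhotic lowering): /u/ is a high vowel immediately before /r/, so it lowers to [o]. /fohmujulugiturath/ → fohmujulugitorath.
Rule 3 (final cluster simplification): /h/ is the second consonant of a word-final cluster /th/, so it deletes. /fohmujulugitorath/ → fohmujulugitorat.

fohmujulugitorat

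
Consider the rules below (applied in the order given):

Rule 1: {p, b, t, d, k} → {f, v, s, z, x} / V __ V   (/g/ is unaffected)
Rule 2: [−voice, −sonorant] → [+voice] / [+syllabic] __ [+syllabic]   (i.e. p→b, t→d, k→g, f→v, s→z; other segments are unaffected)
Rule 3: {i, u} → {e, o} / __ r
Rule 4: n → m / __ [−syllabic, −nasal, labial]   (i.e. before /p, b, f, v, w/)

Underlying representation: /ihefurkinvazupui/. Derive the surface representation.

ihevorkimvazuvui

Rule 1 (intervocalic spirantization): /p/ is a stop between vowels /u/ and /u/, so it spirantizes to the fricative [f]. /ihefurkinvazupui/ → ihefurkinvazufui.
Rule 2 (intervocalic voicing): /f/ is a voiceless obstruent between vowels /e/ and /u/, so it voices to [v]. /f/ is a voiceless obstruent between vowels /u/ and /u/, so it voices to [v]. /ihefurkinvazufui/ → ihevurkinvazuvui.
Rule 3 (pre-rhotic lowering): /u/ is a high vowel immediately before /r/, so it lowers to [o]. /ihevurkinvazuvui/ → ihevorkinvazuvui.
Rule 4 (nasal place assimilation): /n/ precedes the labial consonant /v/, so it assimilates in place to [m]. /ihevorkinvazuvui/ → ihevorkimvazuvui.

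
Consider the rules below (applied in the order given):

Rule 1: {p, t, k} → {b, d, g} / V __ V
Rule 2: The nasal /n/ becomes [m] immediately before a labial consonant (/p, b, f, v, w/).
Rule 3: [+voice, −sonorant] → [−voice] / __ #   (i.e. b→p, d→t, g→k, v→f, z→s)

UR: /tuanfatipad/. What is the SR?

Rule 1 (intervocalic voicing): /t/ is a voiceless stop between vowels /a/ and /i/, so it voices to [d]. /p/ is a voiceless stop between vowels /i/ and /a/, so it voices to [b]. /tuanfatipad/ → tuanfadibad.
Rule 2 (nasal place assimilation): /n/ precedes the labial consonant /f/, so it assimilates in place to [m]. /tuanfadibad/ → tuamfadibad.
Rule 3 (final devoicing): /d/ is a voiced obstruent in word-final position, so it devoices to [t]. /tuamfadibad/ → tuamfadibat.

tuamfadibat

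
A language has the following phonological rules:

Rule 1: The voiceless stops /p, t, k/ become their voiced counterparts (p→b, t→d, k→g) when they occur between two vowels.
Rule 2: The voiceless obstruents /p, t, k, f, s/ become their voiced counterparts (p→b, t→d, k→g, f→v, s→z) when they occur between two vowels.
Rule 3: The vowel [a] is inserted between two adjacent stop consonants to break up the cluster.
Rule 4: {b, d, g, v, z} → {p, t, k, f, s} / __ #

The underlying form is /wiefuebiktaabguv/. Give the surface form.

Rule 1 (intervocalic voicing): no segment meets the environment; /wiefuebiktaabguv/ is unchanged.
Rule 2 (intervocalic voicing): /f/ is a voiceless obstruent between vowels /e/ and /u/, so it voices to [v]. /wiefuebiktaabguv/ → wievuebiktaabguv.
Rule 3 (stop-cluster a-epenthesis): /k/ and /t/ form a stop–stop cluster, so [a] is inserted between them. /b/ and /g/ form a stop–stop cluster, so [a] is inserted between them. /wievuebiktaabguv/ → wievuebikataabaguv.
Rule 4 (final devoicing): /v/ is a voiced obstruent in word-final position, so it devoices to [f]. /wievuebikataabaguv/ → wievuebikataabaguf.

wievuebikataabaguf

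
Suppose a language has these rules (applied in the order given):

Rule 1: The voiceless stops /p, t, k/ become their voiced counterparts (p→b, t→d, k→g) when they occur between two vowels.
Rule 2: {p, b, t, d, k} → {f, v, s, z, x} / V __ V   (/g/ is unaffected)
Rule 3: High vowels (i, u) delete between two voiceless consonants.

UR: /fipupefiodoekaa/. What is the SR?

fivuvefiozoegaa

Rule 1 (intervocalic voicing): /p/ is a voiceless stop between vowels /i/ and /u/, so it voices to [b]. /p/ is a voiceless stop between vowels /u/ and /e/, so it voices to [b]. /k/ is a voiceless stop between vowels /e/ and /a/, so it voices to [g]. /fipupefiodoekaa/ → fibubefiodoegaa.
Rule 2 (intervocalic spirantization): /b/ is a stop between vowels /i/ and /u/, so it spirantizes to the fricative [v]. /b/ is a stop between vowels /u/ and /e/, so it spirantizes to the fricative [v]. /d/ is a stop between vowels /o/ and /o/, so it spirantizes to the fricative [z]. /fibubefiodoegaa/ → fivuvefiozoegaa.
Rule 3 (high vowel syncope): no segment meets the environment; /fivuvefiozoegaa/ is unchanged.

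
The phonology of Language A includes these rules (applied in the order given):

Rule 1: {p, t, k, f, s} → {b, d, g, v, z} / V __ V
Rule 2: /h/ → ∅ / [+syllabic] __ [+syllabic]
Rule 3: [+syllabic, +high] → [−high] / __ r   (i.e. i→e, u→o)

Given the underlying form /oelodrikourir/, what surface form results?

oelodrigoorer

Rule 1 (intervocalic voicing): /k/ is a voiceless obstruent between vowels /i/ and /o/, so it voices to [g]. /oelodrikourir/ → oelodrigourir.
Rule 2 (intervocalic h-deletion): no segment meets the environment; /oelodrigourir/ is unchanged.
Rule 3 (pre-rhotic lowering): /u/ is a high vowel immediately before /r/, so it lowers to [o]. /i/ is a high vowel immediately before /r/, so it lowers to [e]. /oelodrigourir/ → oelodrigoorer.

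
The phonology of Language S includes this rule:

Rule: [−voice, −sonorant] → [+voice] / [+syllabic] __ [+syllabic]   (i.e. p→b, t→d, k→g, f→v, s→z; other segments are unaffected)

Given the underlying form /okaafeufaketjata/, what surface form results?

ogaaveuvagetjada

/k/ is a voiceless obstruent between vowels /o/ and /a/, so it voices to [g].
/f/ is a voiceless obstruent between vowels /a/ and /e/, so it voices to [v].
/f/ is a voiceless obstruent between vowels /u/ and /a/, so it voices to [v].
/k/ is a voiceless obstruent between vowels /a/ and /e/, so it voices to [g].
/t/ is a voiceless obstruent between vowels /a/ and /a/, so it voices to [d].
Surface form: [ogaaveuvagetjada].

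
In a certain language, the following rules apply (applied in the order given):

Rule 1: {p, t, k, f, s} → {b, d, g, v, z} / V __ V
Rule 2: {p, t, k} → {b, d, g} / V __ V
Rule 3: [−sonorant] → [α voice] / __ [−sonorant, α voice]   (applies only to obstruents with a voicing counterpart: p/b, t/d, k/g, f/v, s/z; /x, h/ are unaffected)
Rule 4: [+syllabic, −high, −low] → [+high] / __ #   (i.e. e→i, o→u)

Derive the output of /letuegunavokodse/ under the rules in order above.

Rule 1 (intervocalic voicing): /t/ is a voiceless obstruent between vowels /e/ and /u/, so it voices to [d]. /k/ is a voiceless obstruent between vowels /o/ and /o/, so it voices to [g]. /letuegunavokodse/ → leduegunavogodse.
Rule 2 (intervocalic voicing): no segment meets the environment; /leduegunavogodse/ is unchanged.
Rule 3 (regressive voicing assimilation): /d/ precedes the voiceless obstruent /s/, so it devoices to [t] by assimilation. /leduegunavogodse/ → leduegunavogotse.
Rule 4 (final vowel raising): /e/ is a mid vowel in word-final position, so it raises to [i]. /leduegunavogotse/ → leduegunavogotsi.

leduegunavogotsi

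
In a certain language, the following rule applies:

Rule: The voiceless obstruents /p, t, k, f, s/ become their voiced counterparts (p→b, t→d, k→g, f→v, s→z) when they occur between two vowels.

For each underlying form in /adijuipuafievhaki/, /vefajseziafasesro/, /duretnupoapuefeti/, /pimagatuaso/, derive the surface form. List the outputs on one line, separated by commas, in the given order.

adijuibuavievhagi, vevajseziavazesro, duretnuboabuevedi, pimagaduazo

/adijuipuafievhaki/: /p/ is a voiceless obstruent between vowels /i/ and /u/, so it voices to [b]. /f/ is a voiceless obstruent between vowels /a/ and /i/, so it voices to [v]. /k/ is a voiceless obstruent between vowels /a/ and /i/, so it voices to [g]. → [adijuibuavievhagi].
/vefajseziafasesro/: /f/ is a voiceless obstruent between vowels /e/ and /a/, so it voices to [v]. /f/ is a voiceless obstruent between vowels /a/ and /a/, so it voices to [v]. /s/ is a voiceless obstruent between vowels /a/ and /e/, so it voices to [z]. → [vevajseziavazesro].
/duretnupoapuefeti/: /p/ is a voiceless obstruent between vowels /u/ and /o/, so it voices to [b]. /p/ is a voiceless obstruent between vowels /a/ and /u/, so it voices to [b]. /f/ is a voiceless obstruent between vowels /e/ and /e/, so it voices to [v]. /t/ is a voiceless obstruent between vowels /e/ and /i/, so it voices to [d]. → [duretnuboabuevedi].
/pimagatuaso/: /t/ is a voiceless obstruent between vowels /a/ and /u/, so it voices to [d]. /s/ is a voiceless obstruent between vowels /a/ and /o/, so it voices to [z]. → [pimagaduazo].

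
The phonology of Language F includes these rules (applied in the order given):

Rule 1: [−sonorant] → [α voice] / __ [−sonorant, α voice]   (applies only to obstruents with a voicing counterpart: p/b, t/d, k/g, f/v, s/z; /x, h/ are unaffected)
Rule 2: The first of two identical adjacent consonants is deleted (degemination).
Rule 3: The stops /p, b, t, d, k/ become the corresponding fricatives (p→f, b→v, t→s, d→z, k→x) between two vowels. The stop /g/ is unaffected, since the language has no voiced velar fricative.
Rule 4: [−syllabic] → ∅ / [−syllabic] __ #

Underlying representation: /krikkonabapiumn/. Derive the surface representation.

krixonavafium

Rule 1 (regressive voicing assimilation): no segment meets the environment; /krikkonabapiumn/ is unchanged.
Rule 2 (degemination): /kk/ is a geminate; the first /k/ deletes. /krikkonabapiumn/ → krikonabapiumn.
Rule 3 (intervocalic spirantization): /k/ is a stop between vowels /i/ and /o/, so it spirantizes to the fricative [x]. /b/ is a stop between vowels /a/ and /a/, so it spirantizes to the fricative [v]. /p/ is a stop between vowels /a/ and /i/, so it spirantizes to the fricative [f]. /krikonabapiumn/ → krixonavafiumn.
Rule 4 (final cluster simplification): /n/ is the second consonant of a word-final cluster /mn/, so it deletes. /krixonavafiumn/ → krixonavafium.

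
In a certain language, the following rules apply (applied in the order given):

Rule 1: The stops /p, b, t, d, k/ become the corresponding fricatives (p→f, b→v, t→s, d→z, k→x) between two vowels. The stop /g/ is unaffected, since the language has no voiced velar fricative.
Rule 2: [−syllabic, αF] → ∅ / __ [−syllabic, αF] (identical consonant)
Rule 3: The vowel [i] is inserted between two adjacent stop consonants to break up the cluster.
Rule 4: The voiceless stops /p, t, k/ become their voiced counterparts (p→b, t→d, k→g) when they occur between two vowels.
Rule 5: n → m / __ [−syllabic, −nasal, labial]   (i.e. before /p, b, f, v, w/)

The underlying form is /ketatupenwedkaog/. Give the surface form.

kesasufemwedigaog

Rule 1 (intervocalic spirantization): /t/ is a stop between vowels /e/ and /a/, so it spirantizes to the fricative [s]. /t/ is a stop between vowels /a/ and /u/, so it spirantizes to the fricative [s]. /p/ is a stop between vowels /u/ and /e/, so it spirantizes to the fricative [f]. /ketatupenwedkaog/ → kesasufenwedkaog.
Rule 2 (degemination): no segment meets the environment; /kesasufenwedkaog/ is unchanged.
Rule 3 (stop-cluster i-epenthesis): /d/ and /k/ form a stop–stop cluster, so [i] is inserted between them. /kesasufenwedkaog/ → kesasufenwedikaog.
Rule 4 (intervocalic voicing): /k/ is a voiceless stop between vowels /i/ and /a/, so it voices to [g]. /kesasufenwedikaog/ → kesasufenwedigaog.
Rule 5 (nasal place assimilation): /n/ precedes the labial consonant /w/, so it assimilates in place to [m]. /kesasufenwedigaog/ → kesasufemwedigaog.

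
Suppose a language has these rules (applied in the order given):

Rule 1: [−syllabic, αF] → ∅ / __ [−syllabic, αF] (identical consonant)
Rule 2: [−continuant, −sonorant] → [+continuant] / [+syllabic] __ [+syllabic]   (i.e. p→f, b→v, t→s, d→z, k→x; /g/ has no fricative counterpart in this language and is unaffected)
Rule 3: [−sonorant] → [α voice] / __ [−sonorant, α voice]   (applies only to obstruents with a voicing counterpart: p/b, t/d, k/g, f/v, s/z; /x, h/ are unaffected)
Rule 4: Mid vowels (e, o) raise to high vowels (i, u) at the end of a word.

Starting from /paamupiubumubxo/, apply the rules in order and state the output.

paamufiuvumupxu

Rule 1 (degemination): no segment meets the environment; /paamupiubumubxo/ is unchanged.
Rule 2 (intervocalic spirantization): /p/ is a stop between vowels /u/ and /i/, so it spirantizes to the fricative [f]. /b/ is a stop between vowels /u/ and /u/, so it spirantizes to the fricative [v]. /paamupiubumubxo/ → paamufiuvumubxo.
Rule 3 (regressive voicing assimilation): /b/ precedes the voiceless obstruent /x/, so it devoices to [p] by assimilation. /paamufiuvumubxo/ → paamufiuvumupxo.
Rule 4 (final vowel raising): /o/ is a mid vowel in word-final position, so it raises to [u]. /paamufiuvumupxo/ → paamufiuvumupxu.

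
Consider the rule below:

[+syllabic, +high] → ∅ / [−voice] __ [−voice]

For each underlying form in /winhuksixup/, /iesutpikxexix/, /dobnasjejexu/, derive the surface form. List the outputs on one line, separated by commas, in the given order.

/winhuksixup/: /u/ is a high vowel flanked by voiceless consonants /h/ and /k/, so it deletes. /i/ is a high vowel flanked by voiceless consonants /s/ and /x/, so it deletes. /u/ is a high vowel flanked by voiceless consonants /x/ and /p/, so it deletes. → [winhksxp].
/iesutpikxexix/: /u/ is a high vowel flanked by voiceless consonants /s/ and /t/, so it deletes. /i/ is a high vowel flanked by voiceless consonants /p/ and /k/, so it deletes. /i/ is a high vowel flanked by voiceless consonants /x/ and /x/, so it deletes. → [iestpkxexx].
/dobnasjejexu/: the rule's environment is not met; surfaces unchanged as [dobnasjejexu].

winhksxp, iestpkxexx, dobnasjejexu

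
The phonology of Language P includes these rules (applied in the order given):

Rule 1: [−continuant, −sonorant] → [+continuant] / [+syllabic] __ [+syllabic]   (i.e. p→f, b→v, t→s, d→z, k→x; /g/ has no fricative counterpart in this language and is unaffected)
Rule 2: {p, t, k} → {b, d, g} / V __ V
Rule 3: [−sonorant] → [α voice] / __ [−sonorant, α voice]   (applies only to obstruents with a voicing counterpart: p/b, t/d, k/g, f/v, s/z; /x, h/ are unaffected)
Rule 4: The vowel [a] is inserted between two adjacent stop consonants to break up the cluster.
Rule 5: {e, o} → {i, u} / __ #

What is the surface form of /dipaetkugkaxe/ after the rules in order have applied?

difaetakukakaxi

Rule 1 (intervocalic spirantization): /p/ is a stop between vowels /i/ and /a/, so it spirantizes to the fricative [f]. /dipaetkugkaxe/ → difaetkugkaxe.
Rule 2 (intervocalic voicing): no segment meets the environment; /difaetkugkaxe/ is unchanged.
Rule 3 (regressive voicing assimilation): /g/ precedes the voiceless obstruent /k/, so it devoices to [k] by assimilation. /difaetkugkaxe/ → difaetkukkaxe.
Rule 4 (stop-cluster a-epenthesis): /t/ and /k/ form a stop–stop cluster, so [a] is inserted between them. /k/ and /k/ form a stop–stop cluster, so [a] is inserted between them. /difaetkukkaxe/ → difaetakukakaxe.
Rule 5 (final vowel raising): /e/ is a mid vowel in word-final position, so it raises to [i]. /difaetakukakaxe/ → difaetakukakaxi.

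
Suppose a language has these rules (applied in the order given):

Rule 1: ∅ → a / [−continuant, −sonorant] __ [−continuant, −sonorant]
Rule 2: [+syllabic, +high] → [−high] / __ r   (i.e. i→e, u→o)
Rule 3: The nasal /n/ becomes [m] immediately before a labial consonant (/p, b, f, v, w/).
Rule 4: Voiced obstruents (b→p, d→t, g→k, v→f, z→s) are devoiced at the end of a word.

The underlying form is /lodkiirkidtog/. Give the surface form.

lodakierkidatok

Rule 1 (stop-cluster a-epenthesis): /d/ and /k/ form a stop–stop cluster, so [a] is inserted between them. /d/ and /t/ form a stop–stop cluster, so [a] is inserted between them. /lodkiirkidtog/ → lodakiirkidatog.
Rule 2 (pre-rhotic lowering): /i/ is a high vowel immediately before /r/, so it lowers to [e]. /lodakiirkidatog/ → lodakierkidatog.
Rule 3 (nasal place assimilation): no segment meets the environment; /lodakierkidatog/ is unchanged.
Rule 4 (final devoicing): /g/ is a voiced obstruent in word-final position, so it devoices to [k]. /lodakierkidatog/ → lodakierkidatok.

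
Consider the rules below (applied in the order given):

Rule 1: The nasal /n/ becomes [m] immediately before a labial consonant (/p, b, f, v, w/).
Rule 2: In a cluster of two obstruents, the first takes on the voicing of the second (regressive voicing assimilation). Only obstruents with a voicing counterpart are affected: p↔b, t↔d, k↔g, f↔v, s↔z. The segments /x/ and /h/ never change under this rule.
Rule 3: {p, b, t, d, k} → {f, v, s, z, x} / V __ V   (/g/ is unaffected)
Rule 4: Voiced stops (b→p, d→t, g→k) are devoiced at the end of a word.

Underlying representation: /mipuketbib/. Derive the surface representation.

mifuxedbip

Rule 1 (nasal place assimilation): no segment meets the environment; /mipuketbib/ is unchanged.
Rule 2 (regressive voicing assimilation): /t/ precedes the voiced obstruent /b/, so it voices to [d] by assimilation. /mipuketbib/ → mipukedbib.
Rule 3 (intervocalic spirantization): /p/ is a stop between vowels /i/ and /u/, so it spirantizes to the fricative [f]. /k/ is a stop between vowels /u/ and /e/, so it spirantizes to the fricative [x]. /mipukedbib/ → mifuxedbib.
Rule 4 (final devoicing): /b/ is a voiced stop in word-final position, so it devoices to [p]. /mifuxedbib/ → mifuxedbip.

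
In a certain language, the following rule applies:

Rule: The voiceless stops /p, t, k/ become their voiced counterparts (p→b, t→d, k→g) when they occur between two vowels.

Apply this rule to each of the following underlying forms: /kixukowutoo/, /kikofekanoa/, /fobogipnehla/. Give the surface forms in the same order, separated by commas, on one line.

/kixukowutoo/: /k/ is a voiceless stop between vowels /u/ and /o/, so it voices to [g]. /t/ is a voiceless stop between vowels /u/ and /o/, so it voices to [d]. → [kixugowudoo].
/kikofekanoa/: /k/ is a voiceless stop between vowels /i/ and /o/, so it voices to [g]. /k/ is a voiceless stop between vowels /e/ and /a/, so it voices to [g]. → [kigofeganoa].
/fobogipnehla/: the rule's environment is not met; surfaces unchanged as [fobogipnehla].

kixugowudoo, kigofeganoa, fobogipnehla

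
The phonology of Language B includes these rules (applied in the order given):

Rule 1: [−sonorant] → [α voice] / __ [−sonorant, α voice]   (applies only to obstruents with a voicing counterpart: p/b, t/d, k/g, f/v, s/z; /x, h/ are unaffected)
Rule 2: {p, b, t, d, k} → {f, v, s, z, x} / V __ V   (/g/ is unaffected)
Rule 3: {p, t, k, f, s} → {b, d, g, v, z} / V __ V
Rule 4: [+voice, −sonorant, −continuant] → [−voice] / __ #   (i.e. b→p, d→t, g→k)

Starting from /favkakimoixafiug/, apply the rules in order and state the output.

Rule 1 (regressive voicing assimilation): /v/ precedes the voiceless obstruent /k/, so it devoices to [f] by assimilation. /favkakimoixafiug/ → fafkakimoixafiug.
Rule 2 (intervocalic spirantization): /k/ is a stop between vowels /a/ and /i/, so it spirantizes to the fricative [x]. /fafkakimoixafiug/ → fafkaximoixafiug.
Rule 3 (intervocalic voicing): /f/ is a voiceless obstruent between vowels /a/ and /i/, so it voices to [v]. /fafkaximoixafiug/ → fafkaximoixaviug.
Rule 4 (final devoicing): /g/ is a voiced stop in word-final position, so it devoices to [k]. /fafkaximoixaviug/ → fafkaximoixaviuk.

fafkaximoixaviuk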